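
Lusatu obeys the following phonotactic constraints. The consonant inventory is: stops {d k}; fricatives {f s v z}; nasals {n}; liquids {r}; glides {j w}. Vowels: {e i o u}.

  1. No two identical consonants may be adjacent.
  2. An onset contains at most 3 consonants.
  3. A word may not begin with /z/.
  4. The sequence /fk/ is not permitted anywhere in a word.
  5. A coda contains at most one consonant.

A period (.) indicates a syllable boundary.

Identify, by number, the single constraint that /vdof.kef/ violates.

/vdof.kef/: contains banned sequence /fk/.
This is a violation of constraint 4: "The sequence /fk/ is not permitted anywhere in a word."
The remaining constraints (1, 2, 3, 5) are satisfied.

4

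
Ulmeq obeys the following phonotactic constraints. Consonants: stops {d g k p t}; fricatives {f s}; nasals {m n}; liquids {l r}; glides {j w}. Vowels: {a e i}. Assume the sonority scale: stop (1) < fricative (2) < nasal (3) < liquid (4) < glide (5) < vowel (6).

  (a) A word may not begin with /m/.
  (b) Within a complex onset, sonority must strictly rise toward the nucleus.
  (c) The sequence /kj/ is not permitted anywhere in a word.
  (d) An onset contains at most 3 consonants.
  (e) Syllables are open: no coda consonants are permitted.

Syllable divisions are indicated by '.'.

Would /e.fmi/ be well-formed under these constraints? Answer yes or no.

yes

/e.fmi/ — σ1 onset /∅/, coda /∅/ ok; σ2 onset /fm/ (2→3 rises), coda /∅/ ok → well-formed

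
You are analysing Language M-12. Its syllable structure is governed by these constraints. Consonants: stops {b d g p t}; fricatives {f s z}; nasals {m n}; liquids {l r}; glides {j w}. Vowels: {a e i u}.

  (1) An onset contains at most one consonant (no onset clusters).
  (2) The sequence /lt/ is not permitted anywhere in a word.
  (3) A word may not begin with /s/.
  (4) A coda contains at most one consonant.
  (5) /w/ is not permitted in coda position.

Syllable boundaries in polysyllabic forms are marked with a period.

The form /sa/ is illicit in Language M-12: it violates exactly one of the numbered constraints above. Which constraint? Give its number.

/sa/: word begins with /s/.
This is a violation of constraint 3: "A word may not begin with /s/."
The remaining constraints (1, 2, 4, 5) are satisfied.

3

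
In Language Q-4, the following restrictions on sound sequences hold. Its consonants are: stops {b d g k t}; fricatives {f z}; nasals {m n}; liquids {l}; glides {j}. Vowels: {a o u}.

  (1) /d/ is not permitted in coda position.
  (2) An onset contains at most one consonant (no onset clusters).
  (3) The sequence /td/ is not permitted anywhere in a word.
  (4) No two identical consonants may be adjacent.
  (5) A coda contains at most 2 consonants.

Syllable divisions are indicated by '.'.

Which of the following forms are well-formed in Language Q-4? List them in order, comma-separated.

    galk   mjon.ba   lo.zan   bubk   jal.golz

galk, lo.zan, bubk, jal.golz

galk — σ1 onset /g/, coda /lk/ (2C) ok → well-formed
mjon.ba — violates constraint 2: syllable 1 onset /mj/ has 2 consonants (> 1) → ill-formed
lo.zan — σ1 onset /l/, coda /∅/ ok; σ2 onset /z/, coda /n/ ok → well-formed
bubk — σ1 onset /b/, coda /bk/ (2C) ok → well-formed
jal.golz — σ1 onset /j/, coda /l/ ok; σ2 onset /g/, coda /lz/ (2C) ok → well-formed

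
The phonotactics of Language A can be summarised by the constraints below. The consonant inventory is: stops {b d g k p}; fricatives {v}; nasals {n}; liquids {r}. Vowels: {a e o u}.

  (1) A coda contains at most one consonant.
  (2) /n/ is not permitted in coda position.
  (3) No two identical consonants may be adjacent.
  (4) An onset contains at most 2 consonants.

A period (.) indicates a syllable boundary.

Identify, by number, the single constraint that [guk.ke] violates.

3

[guk.ke]: adjacent identical consonants /kk/.
This is a violation of constraint 3: "No two identical consonants may be adjacent."
The remaining constraints (1, 2, 4) are satisfied.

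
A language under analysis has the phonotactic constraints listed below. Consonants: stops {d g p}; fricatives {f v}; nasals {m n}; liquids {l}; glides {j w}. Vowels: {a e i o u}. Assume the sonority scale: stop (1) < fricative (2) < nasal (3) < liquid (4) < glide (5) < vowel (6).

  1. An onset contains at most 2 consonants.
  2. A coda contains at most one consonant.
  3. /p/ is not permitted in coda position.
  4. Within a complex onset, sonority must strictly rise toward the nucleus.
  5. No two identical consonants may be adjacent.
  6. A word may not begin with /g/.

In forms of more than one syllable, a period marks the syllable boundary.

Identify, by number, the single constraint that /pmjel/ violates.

1

/pmjel/: syllable 1 onset /pmj/ has 3 consonants (> 2).
This is a violation of constraint 1: "An onset contains at most 2 consonants."
The remaining constraints (2, 3, 4, 5, 6) are satisfied.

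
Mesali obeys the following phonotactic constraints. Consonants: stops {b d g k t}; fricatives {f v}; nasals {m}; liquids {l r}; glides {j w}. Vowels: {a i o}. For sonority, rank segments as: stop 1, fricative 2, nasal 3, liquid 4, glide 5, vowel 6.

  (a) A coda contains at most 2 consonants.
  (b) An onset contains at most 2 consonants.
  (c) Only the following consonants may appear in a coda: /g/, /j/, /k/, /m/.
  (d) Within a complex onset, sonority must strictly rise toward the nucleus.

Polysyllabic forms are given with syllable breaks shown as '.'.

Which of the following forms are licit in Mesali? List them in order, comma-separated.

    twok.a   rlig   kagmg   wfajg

twok.a — σ1 onset /tw/ (1→5 rises), coda /k/ ok; σ2 onset /∅/, coda /∅/ ok → licit
rlig — violates constraint (d): syllable 1 onset /rl/: /r/ (liquid, 4) → /l/ (liquid, 4) does not rise → illicit
kagmg — violates constraint (a): syllable 1 coda /gmg/ has 3 consonants (> 2) → illicit
wfajg — violates constraint (d): syllable 1 onset /wf/: /w/ (glide, 5) → /f/ (fricative, 2) does not rise → illicit

twok.a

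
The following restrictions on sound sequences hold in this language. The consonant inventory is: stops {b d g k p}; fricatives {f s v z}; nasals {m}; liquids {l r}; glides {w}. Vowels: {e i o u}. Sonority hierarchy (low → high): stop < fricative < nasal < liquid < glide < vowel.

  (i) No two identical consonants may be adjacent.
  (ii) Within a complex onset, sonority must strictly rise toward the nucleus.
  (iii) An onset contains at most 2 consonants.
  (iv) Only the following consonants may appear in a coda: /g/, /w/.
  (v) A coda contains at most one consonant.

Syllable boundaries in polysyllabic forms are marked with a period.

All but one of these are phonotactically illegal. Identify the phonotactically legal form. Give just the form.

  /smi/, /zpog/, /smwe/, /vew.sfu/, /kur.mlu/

/smi/ — σ1 onset /sm/ (2→3 rises), coda /∅/ ok → phonotactically legal
/zpog/ — violates constraint (ii): syllable 1 onset /zp/: /z/ (fricative, 2) → /p/ (stop, 1) does not rise → phonotactically illegal
/smwe/ — violates constraint (iii): syllable 1 onset /smw/ has 3 consonants (> 2) → phonotactically illegal
/vew.sfu/ — violates constraint (ii): syllable 2 onset /sf/: /s/ (fricative, 2) → /f/ (fricative, 2) does not rise → phonotactically illegal
/kur.mlu/ — violates constraint (iv): syllable 1 coda contains /r/, which is not a licensed coda consonant → phonotactically illegal

/smi/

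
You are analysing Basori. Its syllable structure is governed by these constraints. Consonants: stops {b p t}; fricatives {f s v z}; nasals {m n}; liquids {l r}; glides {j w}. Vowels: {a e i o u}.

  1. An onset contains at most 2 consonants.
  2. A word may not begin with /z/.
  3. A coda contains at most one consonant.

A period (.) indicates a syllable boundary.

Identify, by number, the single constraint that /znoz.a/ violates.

2

/znoz.a/: word begins with /z/.
This is a violation of constraint 2: "A word may not begin with /z/."
The remaining constraints (1, 3) are satisfied.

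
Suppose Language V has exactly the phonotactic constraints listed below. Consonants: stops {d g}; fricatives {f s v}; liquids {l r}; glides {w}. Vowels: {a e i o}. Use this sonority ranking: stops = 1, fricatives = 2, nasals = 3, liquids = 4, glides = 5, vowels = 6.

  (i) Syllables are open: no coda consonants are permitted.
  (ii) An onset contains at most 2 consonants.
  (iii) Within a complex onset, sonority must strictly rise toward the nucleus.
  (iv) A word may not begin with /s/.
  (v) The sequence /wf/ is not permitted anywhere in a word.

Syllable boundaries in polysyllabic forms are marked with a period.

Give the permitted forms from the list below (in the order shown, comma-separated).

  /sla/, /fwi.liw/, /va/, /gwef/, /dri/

/sla/ — violates constraint (iv): word begins with /s/ → not permitted
/fwi.liw/ — violates constraint (i): syllable 2 coda /w/ has 1 consonant (> 0) → not permitted
/va/ — σ1 onset /v/, coda /∅/ ok → permitted
/gwef/ — violates constraint (i): syllable 1 coda /f/ has 1 consonant (> 0) → not permitted
/dri/ — σ1 onset /dr/ (1→4 rises), coda /∅/ ok → permitted

/va/, /dri/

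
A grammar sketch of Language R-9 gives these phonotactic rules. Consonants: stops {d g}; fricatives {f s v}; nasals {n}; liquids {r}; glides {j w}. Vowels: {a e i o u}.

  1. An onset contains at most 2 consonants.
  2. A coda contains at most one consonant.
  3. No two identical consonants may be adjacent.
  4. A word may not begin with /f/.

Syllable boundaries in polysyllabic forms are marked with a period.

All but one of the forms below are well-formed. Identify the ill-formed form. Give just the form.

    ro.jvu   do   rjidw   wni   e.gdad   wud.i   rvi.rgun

ro.jvu — σ1 onset /r/, coda /∅/ ok; σ2 onset /jv/ (2C), coda /∅/ ok → well-formed
do — σ1 onset /d/, coda /∅/ ok → well-formed
rjidw — violates constraint 2: syllable 1 coda /dw/ has 2 consonants (> 1) → ill-formed
wni — σ1 onset /wn/ (2C), coda /∅/ ok → well-formed
e.gdad — σ1 onset /∅/, coda /∅/ ok; σ2 onset /gd/ (2C), coda /d/ ok → well-formed
wud.i — σ1 onset /w/, coda /d/ ok; σ2 onset /∅/, coda /∅/ ok → well-formed
rvi.rgun — σ1 onset /rv/ (2C), coda /∅/ ok; σ2 onset /rg/ (2C), coda /n/ ok → well-formed

rjidw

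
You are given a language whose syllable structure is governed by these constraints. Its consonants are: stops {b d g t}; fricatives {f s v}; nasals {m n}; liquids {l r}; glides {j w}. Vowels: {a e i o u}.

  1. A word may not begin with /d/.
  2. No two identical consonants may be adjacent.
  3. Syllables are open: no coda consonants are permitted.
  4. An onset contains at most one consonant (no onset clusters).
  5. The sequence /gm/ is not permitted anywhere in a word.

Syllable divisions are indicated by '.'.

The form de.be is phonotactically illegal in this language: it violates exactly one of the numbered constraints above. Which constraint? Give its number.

1

de.be: word begins with /d/.
This is a violation of constraint 1: "A word may not begin with /d/."
The remaining constraints (2, 3, 4, 5) are satisfied.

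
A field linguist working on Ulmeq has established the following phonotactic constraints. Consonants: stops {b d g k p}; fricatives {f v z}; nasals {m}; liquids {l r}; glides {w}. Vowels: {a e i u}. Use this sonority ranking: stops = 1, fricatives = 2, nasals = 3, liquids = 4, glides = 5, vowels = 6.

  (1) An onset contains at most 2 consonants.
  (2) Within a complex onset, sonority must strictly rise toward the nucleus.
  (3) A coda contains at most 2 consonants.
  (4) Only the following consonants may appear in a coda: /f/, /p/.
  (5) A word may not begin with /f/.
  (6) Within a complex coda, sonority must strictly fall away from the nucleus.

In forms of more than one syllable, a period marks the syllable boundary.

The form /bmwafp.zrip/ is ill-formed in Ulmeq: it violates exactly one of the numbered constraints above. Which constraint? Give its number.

/bmwafp.zrip/: syllable 1 onset /bmw/ has 3 consonants (> 2).
This is a violation of constraint 1: "An onset contains at most 2 consonants."
The remaining constraints (2, 3, 4, 5, 6) are satisfied.

1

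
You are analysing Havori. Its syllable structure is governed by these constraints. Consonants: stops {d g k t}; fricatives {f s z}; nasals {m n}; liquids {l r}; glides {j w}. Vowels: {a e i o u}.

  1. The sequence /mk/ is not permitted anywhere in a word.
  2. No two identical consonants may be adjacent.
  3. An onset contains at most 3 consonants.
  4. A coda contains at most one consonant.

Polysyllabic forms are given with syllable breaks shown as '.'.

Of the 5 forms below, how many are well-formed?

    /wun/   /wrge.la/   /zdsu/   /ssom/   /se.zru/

4

/wun/ — σ1 onset /w/, coda /n/ ok → well-formed
/wrge.la/ — σ1 onset /wrg/ (3C), coda /∅/ ok; σ2 onset /l/, coda /∅/ ok → well-formed
/zdsu/ — σ1 onset /zds/ (3C), coda /∅/ ok → well-formed
/ssom/ — violates constraint 2: adjacent identical consonants /ss/ → ill-formed
/se.zru/ — σ1 onset /s/, coda /∅/ ok; σ2 onset /zr/ (2C), coda /∅/ ok → well-formed
Well-formed: /wun/, /wrge.la/, /zdsu/, /se.zru/ → 4.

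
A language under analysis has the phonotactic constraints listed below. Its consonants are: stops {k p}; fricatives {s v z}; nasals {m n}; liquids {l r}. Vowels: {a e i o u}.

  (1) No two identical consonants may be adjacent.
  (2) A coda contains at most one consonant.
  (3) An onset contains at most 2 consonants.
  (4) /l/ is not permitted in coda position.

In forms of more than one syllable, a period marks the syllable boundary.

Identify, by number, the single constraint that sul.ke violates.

sul.ke: syllable 1 coda contains /l/.
This is a violation of constraint 4: "/l/ is not permitted in coda position."
The remaining constraints (1, 2, 3) are satisfied.

4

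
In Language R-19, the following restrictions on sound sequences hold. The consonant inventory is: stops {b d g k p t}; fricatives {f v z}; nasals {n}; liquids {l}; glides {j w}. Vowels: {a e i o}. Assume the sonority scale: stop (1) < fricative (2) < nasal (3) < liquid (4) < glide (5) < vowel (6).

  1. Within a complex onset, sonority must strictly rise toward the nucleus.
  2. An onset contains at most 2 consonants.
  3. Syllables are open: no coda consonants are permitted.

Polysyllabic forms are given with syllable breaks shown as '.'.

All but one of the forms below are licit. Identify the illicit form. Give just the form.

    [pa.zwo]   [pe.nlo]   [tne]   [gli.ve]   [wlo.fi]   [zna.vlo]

[wlo.fi]

[pa.zwo] — σ1 onset /p/, coda /∅/ ok; σ2 onset /zw/ (2→5 rises), coda /∅/ ok → licit
[pe.nlo] — σ1 onset /p/, coda /∅/ ok; σ2 onset /nl/ (3→4 rises), coda /∅/ ok → licit
[tne] — σ1 onset /tn/ (1→3 rises), coda /∅/ ok → licit
[gli.ve] — σ1 onset /gl/ (1→4 rises), coda /∅/ ok; σ2 onset /v/, coda /∅/ ok → licit
[wlo.fi] — violates constraint 1: syllable 1 onset /wl/: /w/ (glide, 5) → /l/ (liquid, 4) does not rise → illicit
[zna.vlo] — σ1 onset /zn/ (2→3 rises), coda /∅/ ok; σ2 onset /vl/ (2→4 rises), coda /∅/ ok → licit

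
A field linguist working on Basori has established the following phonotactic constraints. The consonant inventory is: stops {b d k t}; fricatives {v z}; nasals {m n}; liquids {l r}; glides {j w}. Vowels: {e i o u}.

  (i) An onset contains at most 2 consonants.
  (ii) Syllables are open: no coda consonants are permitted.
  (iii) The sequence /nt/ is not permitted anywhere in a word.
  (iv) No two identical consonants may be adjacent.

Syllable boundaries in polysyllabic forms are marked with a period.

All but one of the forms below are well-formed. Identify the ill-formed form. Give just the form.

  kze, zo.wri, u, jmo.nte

jmo.nte

kze — σ1 onset /kz/ (2C), coda /∅/ ok → well-formed
zo.wri — σ1 onset /z/, coda /∅/ ok; σ2 onset /wr/ (2C), coda /∅/ ok → well-formed
u — σ1 onset /∅/, coda /∅/ ok → well-formed
jmo.nte — violates constraint (iii): contains banned sequence /nt/ → ill-formed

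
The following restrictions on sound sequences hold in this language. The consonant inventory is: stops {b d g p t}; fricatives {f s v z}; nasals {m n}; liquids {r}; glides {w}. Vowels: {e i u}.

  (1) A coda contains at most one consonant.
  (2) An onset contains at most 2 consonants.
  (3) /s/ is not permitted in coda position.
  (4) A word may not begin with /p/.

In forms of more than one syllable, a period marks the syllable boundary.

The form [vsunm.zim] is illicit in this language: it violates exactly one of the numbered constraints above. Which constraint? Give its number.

1

[vsunm.zim]: syllable 1 coda /nm/ has 2 consonants (> 1).
This is a violation of constraint 1: "A coda contains at most one consonant."
The remaining constraints (2, 3, 4) are satisfied.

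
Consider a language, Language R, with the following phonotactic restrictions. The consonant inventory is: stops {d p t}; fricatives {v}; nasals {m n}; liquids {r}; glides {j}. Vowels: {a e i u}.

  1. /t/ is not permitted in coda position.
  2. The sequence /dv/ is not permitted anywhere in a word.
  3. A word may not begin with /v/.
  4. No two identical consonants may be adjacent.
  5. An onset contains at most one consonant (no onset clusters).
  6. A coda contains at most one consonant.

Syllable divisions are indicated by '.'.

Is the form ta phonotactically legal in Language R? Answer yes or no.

ta — σ1 onset /t/, coda /∅/ ok → phonotactically legal

yes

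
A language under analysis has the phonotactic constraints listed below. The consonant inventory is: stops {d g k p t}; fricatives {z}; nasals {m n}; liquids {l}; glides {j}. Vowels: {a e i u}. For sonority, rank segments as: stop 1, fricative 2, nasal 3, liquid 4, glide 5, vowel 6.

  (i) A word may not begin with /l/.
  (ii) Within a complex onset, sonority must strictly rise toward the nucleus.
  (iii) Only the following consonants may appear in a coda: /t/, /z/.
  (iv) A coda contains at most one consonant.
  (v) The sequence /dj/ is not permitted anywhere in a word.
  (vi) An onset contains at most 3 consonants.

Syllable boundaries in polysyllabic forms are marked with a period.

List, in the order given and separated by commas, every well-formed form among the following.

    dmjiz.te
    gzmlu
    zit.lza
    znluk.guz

dmjiz.te

dmjiz.te — σ1 onset /dmj/ (1→3→5 rises), coda /z/ ok; σ2 onset /t/, coda /∅/ ok → well-formed
gzmlu — violates constraint (vi): syllable 1 onset /gzml/ has 4 consonants (> 3) → ill-formed
zit.lza — violates constraint (ii): syllable 2 onset /lz/: /l/ (liquid, 4) → /z/ (fricative, 2) does not rise → ill-formed
znluk.guz — violates constraint (iii): syllable 1 coda contains /k/, which is not a licensed coda consonant → ill-formed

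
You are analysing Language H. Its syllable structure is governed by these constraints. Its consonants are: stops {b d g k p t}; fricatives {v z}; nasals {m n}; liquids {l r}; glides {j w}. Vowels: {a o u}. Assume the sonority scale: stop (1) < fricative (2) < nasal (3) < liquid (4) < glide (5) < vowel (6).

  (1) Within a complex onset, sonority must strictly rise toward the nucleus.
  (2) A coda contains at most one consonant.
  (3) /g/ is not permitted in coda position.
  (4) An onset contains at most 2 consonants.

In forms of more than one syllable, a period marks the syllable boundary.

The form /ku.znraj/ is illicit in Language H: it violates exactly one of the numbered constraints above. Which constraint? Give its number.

4

/ku.znraj/: syllable 2 onset /znr/ has 3 consonants (> 2).
This is a violation of constraint 4: "An onset contains at most 2 consonants."
The remaining constraints (1, 2, 3) are satisfied.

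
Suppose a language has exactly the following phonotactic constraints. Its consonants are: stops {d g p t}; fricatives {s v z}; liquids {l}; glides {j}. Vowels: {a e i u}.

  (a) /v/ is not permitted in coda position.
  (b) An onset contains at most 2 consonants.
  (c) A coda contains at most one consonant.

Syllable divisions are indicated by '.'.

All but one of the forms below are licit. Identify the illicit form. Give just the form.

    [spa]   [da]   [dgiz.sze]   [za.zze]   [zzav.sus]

[zzav.sus]

[spa] — σ1 onset /sp/ (2C), coda /∅/ ok → licit
[da] — σ1 onset /d/, coda /∅/ ok → licit
[dgiz.sze] — σ1 onset /dg/ (2C), coda /z/ ok; σ2 onset /sz/ (2C), coda /∅/ ok → licit
[za.zze] — σ1 onset /z/, coda /∅/ ok; σ2 onset /zz/ (2C), coda /∅/ ok → licit
[zzav.sus] — violates constraint (a): syllable 1 coda contains /v/ → illicit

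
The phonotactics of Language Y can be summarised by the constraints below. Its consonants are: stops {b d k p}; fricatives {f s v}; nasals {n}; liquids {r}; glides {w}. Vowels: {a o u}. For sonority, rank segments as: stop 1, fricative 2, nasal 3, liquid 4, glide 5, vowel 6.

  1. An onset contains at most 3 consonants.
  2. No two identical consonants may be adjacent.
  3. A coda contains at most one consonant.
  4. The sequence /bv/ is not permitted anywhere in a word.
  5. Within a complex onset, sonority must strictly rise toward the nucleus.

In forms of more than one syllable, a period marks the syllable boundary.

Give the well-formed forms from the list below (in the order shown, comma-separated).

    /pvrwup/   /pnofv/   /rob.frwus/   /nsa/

/pvrwup/ — violates constraint 1: syllable 1 onset /pvrw/ has 4 consonants (> 3) → ill-formed
/pnofv/ — violates constraint 3: syllable 1 coda /fv/ has 2 consonants (> 1) → ill-formed
/rob.frwus/ — σ1 onset /r/, coda /b/ ok; σ2 onset /frw/ (2→4→5 rises), coda /s/ ok → well-formed
/nsa/ — violates constraint 5: syllable 1 onset /ns/: /n/ (nasal, 3) → /s/ (fricative, 2) does not rise → ill-formed

/rob.frwus/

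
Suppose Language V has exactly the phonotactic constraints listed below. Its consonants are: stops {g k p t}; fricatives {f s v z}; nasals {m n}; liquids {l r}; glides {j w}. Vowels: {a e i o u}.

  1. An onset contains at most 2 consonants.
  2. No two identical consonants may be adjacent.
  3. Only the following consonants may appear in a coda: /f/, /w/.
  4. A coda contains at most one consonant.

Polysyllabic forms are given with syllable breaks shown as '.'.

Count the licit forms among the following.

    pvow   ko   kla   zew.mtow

pvow — σ1 onset /pv/ (2C), coda /w/ ok → licit
ko — σ1 onset /k/, coda /∅/ ok → licit
kla — σ1 onset /kl/ (2C), coda /∅/ ok → licit
zew.mtow — σ1 onset /z/, coda /w/ ok; σ2 onset /mt/ (2C), coda /w/ ok → licit
Licit: pvow, ko, kla, zew.mtow → 4.

4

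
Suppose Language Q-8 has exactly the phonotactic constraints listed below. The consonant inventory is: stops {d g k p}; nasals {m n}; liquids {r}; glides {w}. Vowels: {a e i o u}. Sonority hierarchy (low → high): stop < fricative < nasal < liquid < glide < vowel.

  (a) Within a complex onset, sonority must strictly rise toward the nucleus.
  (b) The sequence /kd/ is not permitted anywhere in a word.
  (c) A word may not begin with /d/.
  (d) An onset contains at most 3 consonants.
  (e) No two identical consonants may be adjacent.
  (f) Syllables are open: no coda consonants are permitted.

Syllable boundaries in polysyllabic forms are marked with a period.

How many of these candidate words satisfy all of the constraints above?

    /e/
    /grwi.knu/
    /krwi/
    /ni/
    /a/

/e/ — σ1 onset /∅/, coda /∅/ ok → well-formed
/grwi.knu/ — σ1 onset /grw/ (1→4→5 rises), coda /∅/ ok; σ2 onset /kn/ (1→3 rises), coda /∅/ ok → well-formed
/krwi/ — σ1 onset /krw/ (1→4→5 rises), coda /∅/ ok → well-formed
/ni/ — σ1 onset /n/, coda /∅/ ok → well-formed
/a/ — σ1 onset /∅/, coda /∅/ ok → well-formed
Well-formed: /e/, /grwi.knu/, /krwi/, /ni/, /a/ → 5.

5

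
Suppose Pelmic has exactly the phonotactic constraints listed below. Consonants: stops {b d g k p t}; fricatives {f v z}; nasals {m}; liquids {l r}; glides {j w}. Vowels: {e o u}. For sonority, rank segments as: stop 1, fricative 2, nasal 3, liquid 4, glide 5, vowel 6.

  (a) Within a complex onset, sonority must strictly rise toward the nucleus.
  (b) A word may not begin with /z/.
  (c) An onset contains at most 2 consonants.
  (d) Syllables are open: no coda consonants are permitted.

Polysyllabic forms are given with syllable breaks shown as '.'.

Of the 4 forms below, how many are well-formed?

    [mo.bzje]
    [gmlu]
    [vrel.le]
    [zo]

0

[mo.bzje] — violates constraint (c): syllable 2 onset /bzj/ has 3 consonants (> 2) → ill-formed
[gmlu] — violates constraint (c): syllable 1 onset /gml/ has 3 consonants (> 2) → ill-formed
[vrel.le] — violates constraint (d): syllable 1 coda /l/ has 1 consonant (> 0) → ill-formed
[zo] — violates constraint (b): word begins with /z/ → ill-formed
No form is well-formed → 0.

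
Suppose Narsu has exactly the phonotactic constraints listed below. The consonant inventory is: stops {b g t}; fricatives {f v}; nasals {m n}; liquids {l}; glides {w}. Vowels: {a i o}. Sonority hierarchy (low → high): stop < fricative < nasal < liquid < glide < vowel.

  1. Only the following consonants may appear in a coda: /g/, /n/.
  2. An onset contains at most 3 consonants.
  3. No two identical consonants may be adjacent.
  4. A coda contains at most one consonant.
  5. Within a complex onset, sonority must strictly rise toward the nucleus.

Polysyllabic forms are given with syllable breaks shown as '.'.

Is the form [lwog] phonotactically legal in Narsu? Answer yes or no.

[lwog] — σ1 onset /lw/ (4→5 rises), coda /g/ ok → phonotactically legal

yes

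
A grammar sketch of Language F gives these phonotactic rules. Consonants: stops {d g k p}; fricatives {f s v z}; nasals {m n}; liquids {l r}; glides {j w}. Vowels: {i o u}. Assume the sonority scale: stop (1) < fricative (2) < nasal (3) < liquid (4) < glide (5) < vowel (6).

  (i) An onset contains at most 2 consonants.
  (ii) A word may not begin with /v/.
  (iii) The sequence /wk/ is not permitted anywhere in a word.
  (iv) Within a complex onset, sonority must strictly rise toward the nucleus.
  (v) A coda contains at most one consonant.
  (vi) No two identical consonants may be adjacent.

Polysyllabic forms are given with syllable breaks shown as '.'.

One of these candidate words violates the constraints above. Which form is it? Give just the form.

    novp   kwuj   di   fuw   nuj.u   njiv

novp

novp — violates constraint (v): syllable 1 coda /vp/ has 2 consonants (> 1) → phonotactically illegal
kwuj — σ1 onset /kw/ (1→5 rises), coda /j/ ok → phonotactically legal
di — σ1 onset /d/, coda /∅/ ok → phonotactically legal
fuw — σ1 onset /f/, coda /w/ ok → phonotactically legal
nuj.u — σ1 onset /n/, coda /j/ ok; σ2 onset /∅/, coda /∅/ ok → phonotactically legal
njiv — σ1 onset /nj/ (3→5 rises), coda /v/ ok → phonotactically legal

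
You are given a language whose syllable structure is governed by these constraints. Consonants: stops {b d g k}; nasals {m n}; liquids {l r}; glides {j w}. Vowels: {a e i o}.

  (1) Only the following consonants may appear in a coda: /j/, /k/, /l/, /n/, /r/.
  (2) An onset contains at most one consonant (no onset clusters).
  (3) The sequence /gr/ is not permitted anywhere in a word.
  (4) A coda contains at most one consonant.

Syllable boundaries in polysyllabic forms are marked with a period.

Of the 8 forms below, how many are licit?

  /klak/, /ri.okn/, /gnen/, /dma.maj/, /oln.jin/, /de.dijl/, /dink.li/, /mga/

0

/klak/ — violates constraint 2: syllable 1 onset /kl/ has 2 consonants (> 1) → illicit
/ri.okn/ — violates constraint 4: syllable 2 coda /kn/ has 2 consonants (> 1) → illicit
/gnen/ — violates constraint 2: syllable 1 onset /gn/ has 2 consonants (> 1) → illicit
/dma.maj/ — violates constraint 2: syllable 1 onset /dm/ has 2 consonants (> 1) → illicit
/oln.jin/ — violates constraint 4: syllable 1 coda /ln/ has 2 consonants (> 1) → illicit
/de.dijl/ — violates constraint 4: syllable 2 coda /jl/ has 2 consonants (> 1) → illicit
/dink.li/ — violates constraint 4: syllable 1 coda /nk/ has 2 consonants (> 1) → illicit
/mga/ — violates constraint 2: syllable 1 onset /mg/ has 2 consonants (> 1) → illicit
No form is licit → 0.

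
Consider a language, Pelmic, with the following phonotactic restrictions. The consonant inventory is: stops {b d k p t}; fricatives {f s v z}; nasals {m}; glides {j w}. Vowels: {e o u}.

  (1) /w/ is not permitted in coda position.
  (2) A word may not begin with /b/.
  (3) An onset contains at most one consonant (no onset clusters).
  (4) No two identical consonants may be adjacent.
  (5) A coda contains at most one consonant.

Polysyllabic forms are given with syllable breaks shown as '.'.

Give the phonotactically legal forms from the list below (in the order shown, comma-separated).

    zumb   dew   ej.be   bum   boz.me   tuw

zumb — violates constraint 5: syllable 1 coda /mb/ has 2 consonants (> 1) → phonotactically illegal
dew — violates constraint 1: syllable 1 coda contains /w/ → phonotactically illegal
ej.be — σ1 onset /∅/, coda /j/ ok; σ2 onset /b/, coda /∅/ ok → phonotactically legal
bum — violates constraint 2: word begins with /b/ → phonotactically illegal
boz.me — violates constraint 2: word begins with /b/ → phonotactically illegal
tuw — violates constraint 1: syllable 1 coda contains /w/ → phonotactically illegal

ej.be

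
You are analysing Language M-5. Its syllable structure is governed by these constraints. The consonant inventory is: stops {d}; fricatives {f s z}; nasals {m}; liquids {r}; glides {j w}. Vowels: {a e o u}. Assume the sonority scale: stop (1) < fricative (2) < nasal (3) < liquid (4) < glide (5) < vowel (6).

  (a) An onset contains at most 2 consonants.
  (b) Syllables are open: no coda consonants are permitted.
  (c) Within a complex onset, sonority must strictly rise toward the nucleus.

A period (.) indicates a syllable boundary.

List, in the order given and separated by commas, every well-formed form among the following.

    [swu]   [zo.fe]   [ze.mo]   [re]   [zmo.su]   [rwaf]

[swu], [zo.fe], [ze.mo], [re], [zmo.su]

[swu] — σ1 onset /sw/ (2→5 rises), coda /∅/ ok → well-formed
[zo.fe] — σ1 onset /z/, coda /∅/ ok; σ2 onset /f/, coda /∅/ ok → well-formed
[ze.mo] — σ1 onset /z/, coda /∅/ ok; σ2 onset /m/, coda /∅/ ok → well-formed
[re] — σ1 onset /r/, coda /∅/ ok → well-formed
[zmo.su] — σ1 onset /zm/ (2→3 rises), coda /∅/ ok; σ2 onset /s/, coda /∅/ ok → well-formed
[rwaf] — violates constraint (b): syllable 1 coda /f/ has 1 consonant (> 0) → ill-formed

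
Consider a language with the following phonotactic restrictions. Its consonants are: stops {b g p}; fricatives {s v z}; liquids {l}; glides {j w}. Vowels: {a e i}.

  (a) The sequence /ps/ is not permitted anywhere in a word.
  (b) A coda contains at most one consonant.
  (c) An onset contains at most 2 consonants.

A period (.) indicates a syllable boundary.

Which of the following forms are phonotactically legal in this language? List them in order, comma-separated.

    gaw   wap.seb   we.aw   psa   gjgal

gaw, we.aw

gaw — σ1 onset /g/, coda /w/ ok → phonotactically legal
wap.seb — violates constraint (a): contains banned sequence /ps/ → phonotactically illegal
we.aw — σ1 onset /w/, coda /∅/ ok; σ2 onset /∅/, coda /w/ ok → phonotactically legal
psa — violates constraint (a): contains banned sequence /ps/ → phonotactically illegal
gjgal — violates constraint (c): syllable 1 onset /gjg/ has 3 consonants (> 2) → phonotactically illegal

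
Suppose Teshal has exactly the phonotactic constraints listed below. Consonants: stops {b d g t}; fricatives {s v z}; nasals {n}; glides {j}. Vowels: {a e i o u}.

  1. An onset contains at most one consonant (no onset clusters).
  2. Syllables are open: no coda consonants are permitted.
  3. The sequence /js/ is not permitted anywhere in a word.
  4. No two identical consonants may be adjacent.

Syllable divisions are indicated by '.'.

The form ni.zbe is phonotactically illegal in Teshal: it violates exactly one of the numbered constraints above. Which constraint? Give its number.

1

ni.zbe: syllable 2 onset /zb/ has 2 consonants (> 1).
This is a violation of constraint 1: "An onset contains at most one consonant (no onset clusters)."
The remaining constraints (2, 3, 4) are satisfied.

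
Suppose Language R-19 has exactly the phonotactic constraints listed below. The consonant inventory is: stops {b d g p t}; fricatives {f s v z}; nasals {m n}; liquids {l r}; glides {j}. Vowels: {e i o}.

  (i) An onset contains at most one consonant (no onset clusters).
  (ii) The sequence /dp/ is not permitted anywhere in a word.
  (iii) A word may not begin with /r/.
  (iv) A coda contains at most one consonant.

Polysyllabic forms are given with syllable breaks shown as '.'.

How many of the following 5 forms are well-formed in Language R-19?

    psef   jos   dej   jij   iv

4

psef — violates constraint (i): syllable 1 onset /ps/ has 2 consonants (> 1) → ill-formed
jos — σ1 onset /j/, coda /s/ ok → well-formed
dej — σ1 onset /d/, coda /j/ ok → well-formed
jij — σ1 onset /j/, coda /j/ ok → well-formed
iv — σ1 onset /∅/, coda /v/ ok → well-formed
Well-formed: jos, dej, jij, iv → 4.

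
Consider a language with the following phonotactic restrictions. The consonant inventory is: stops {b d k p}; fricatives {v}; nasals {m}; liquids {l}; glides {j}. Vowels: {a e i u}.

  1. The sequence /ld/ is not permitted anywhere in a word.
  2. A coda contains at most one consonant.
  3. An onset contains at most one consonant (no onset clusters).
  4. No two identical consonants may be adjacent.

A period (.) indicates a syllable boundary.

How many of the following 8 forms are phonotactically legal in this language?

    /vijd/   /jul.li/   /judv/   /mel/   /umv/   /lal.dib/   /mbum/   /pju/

1

/vijd/ — violates constraint 2: syllable 1 coda /jd/ has 2 consonants (> 1) → phonotactically illegal
/jul.li/ — violates constraint 4: adjacent identical consonants /ll/ → phonotactically illegal
/judv/ — violates constraint 2: syllable 1 coda /dv/ has 2 consonants (> 1) → phonotactically illegal
/mel/ — σ1 onset /m/, coda /l/ ok → phonotactically legal
/umv/ — violates constraint 2: syllable 1 coda /mv/ has 2 consonants (> 1) → phonotactically illegal
/lal.dib/ — violates constraint 1: contains banned sequence /ld/ → phonotactically illegal
/mbum/ — violates constraint 3: syllable 1 onset /mb/ has 2 consonants (> 1) → phonotactically illegal
/pju/ — violates constraint 3: syllable 1 onset /pj/ has 2 consonants (> 1) → phonotactically illegal
Phonotactically legal: /mel/ → 1.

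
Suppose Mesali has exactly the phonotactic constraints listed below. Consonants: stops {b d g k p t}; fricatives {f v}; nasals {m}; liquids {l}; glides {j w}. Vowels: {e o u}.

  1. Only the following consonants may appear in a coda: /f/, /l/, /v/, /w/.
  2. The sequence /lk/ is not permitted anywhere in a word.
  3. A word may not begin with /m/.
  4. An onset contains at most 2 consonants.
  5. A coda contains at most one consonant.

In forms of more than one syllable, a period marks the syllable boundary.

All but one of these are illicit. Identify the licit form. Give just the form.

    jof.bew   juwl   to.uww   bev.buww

jof.bew — σ1 onset /j/, coda /f/ ok; σ2 onset /b/, coda /w/ ok → licit
juwl — violates constraint 5: syllable 1 coda /wl/ has 2 consonants (> 1) → illicit
to.uww — violates constraint 5: syllable 2 coda /ww/ has 2 consonants (> 1) → illicit
bev.buww — violates constraint 5: syllable 2 coda /ww/ has 2 consonants (> 1) → illicit

jof.bew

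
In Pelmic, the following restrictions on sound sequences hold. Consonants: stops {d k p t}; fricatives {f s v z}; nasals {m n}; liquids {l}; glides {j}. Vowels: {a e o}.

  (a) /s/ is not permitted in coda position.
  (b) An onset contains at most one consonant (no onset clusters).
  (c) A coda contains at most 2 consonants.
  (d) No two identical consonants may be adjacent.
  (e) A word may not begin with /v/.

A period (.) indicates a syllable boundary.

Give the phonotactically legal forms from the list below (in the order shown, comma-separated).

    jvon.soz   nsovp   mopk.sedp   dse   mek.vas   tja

mopk.sedp

jvon.soz — violates constraint (b): syllable 1 onset /jv/ has 2 consonants (> 1) → phonotactically illegal
nsovp — violates constraint (b): syllable 1 onset /ns/ has 2 consonants (> 1) → phonotactically illegal
mopk.sedp — σ1 onset /m/, coda /pk/ (2C) ok; σ2 onset /s/, coda /dp/ (2C) ok → phonotactically legal
dse — violates constraint (b): syllable 1 onset /ds/ has 2 consonants (> 1) → phonotactically illegal
mek.vas — violates constraint (a): syllable 2 coda contains /s/ → phonotactically illegal
tja — violates constraint (b): syllable 1 onset /tj/ has 2 consonants (> 1) → phonotactically illegal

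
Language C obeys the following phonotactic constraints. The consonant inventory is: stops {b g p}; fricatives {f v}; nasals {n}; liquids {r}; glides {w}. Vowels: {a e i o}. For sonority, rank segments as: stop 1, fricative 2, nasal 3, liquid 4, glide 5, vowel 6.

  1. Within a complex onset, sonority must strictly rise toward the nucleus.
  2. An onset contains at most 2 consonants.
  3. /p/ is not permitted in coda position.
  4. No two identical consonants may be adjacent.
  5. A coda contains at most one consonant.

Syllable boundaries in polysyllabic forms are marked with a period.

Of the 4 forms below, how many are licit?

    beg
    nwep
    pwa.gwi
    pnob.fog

3

beg — σ1 onset /b/, coda /g/ ok → licit
nwep — violates constraint 3: syllable 1 coda contains /p/ → illicit
pwa.gwi — σ1 onset /pw/ (1→5 rises), coda /∅/ ok; σ2 onset /gw/ (1→5 rises), coda /∅/ ok → licit
pnob.fog — σ1 onset /pn/ (1→3 rises), coda /b/ ok; σ2 onset /f/, coda /g/ ok → licit
Licit: beg, pwa.gwi, pnob.fog → 3.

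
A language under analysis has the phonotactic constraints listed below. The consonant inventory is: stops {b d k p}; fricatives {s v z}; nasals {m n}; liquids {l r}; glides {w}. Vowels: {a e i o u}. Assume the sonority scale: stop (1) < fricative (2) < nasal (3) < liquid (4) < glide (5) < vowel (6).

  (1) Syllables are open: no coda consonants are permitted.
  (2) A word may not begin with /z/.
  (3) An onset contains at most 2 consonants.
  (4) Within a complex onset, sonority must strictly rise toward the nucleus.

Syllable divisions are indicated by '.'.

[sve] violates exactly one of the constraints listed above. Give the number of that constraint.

[sve]: syllable 1 onset /sv/: /s/ (fricative, 2) → /v/ (fricative, 2) does not rise.
This is a violation of constraint 4: "Within a complex onset, sonority must strictly rise toward the nucleus."
The remaining constraints (1, 2, 3) are satisfied.

4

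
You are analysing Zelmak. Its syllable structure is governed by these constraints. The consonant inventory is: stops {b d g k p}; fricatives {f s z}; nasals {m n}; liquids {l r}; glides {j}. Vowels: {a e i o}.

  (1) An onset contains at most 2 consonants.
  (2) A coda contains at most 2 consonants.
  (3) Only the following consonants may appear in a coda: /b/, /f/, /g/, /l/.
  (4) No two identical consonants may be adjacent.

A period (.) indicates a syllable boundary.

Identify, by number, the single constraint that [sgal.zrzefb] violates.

[sgal.zrzefb]: syllable 2 onset /zrz/ has 3 consonants (> 2).
This is a violation of constraint 1: "An onset contains at most 2 consonants."
The remaining constraints (2, 3, 4) are satisfied.

1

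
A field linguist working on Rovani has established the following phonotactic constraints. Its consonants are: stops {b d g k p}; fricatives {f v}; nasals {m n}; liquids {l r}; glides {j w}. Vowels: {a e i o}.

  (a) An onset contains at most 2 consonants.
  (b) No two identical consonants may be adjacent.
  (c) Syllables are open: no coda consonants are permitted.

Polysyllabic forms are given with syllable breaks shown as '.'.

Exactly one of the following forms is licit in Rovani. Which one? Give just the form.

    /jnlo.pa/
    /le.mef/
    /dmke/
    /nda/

/nda/

/jnlo.pa/ — violates constraint (a): syllable 1 onset /jnl/ has 3 consonants (> 2) → illicit
/le.mef/ — violates constraint (c): syllable 2 coda /f/ has 1 consonant (> 0) → illicit
/dmke/ — violates constraint (a): syllable 1 onset /dmk/ has 3 consonants (> 2) → illicit
/nda/ — σ1 onset /nd/ (2C), coda /∅/ ok → licit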